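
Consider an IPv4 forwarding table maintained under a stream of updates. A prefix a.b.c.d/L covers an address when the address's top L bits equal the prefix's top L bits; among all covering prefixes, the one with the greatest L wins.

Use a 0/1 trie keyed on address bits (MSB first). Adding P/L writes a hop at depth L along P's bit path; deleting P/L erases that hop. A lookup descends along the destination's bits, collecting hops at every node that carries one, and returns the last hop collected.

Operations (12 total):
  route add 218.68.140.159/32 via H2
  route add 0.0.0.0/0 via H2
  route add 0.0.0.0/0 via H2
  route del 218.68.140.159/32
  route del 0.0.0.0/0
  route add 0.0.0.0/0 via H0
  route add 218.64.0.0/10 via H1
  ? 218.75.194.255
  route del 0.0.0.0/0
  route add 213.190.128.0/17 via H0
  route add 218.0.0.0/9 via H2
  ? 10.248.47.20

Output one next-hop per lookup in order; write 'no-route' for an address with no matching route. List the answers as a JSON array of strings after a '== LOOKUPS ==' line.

Trace:
  + 218.68.140.159/32 (H2) depth=32
  + 0.0.0.0/0 (H2) depth=0
  + 0.0.0.0/0 (H2) depth=0
  - 218.68.140.159/32 clear@32
  - 0.0.0.0/0 clear@0
  + 0.0.0.0/0 (H0) depth=0
  + 218.64.0.0/10 (H1) depth=10
  ? 218.75.194.255  path d0:H0→d1:-→d2:-→d3:-→d4:-→d5:-→d6:-→d7:-→d8:-→d9:-→d10:H1→d11:-→d12:-  best=H1
  - 0.0.0.0/0 clear@0
  + 213.190.128.0/17 (H0) depth=17
  + 218.0.0.0/9 (H2) depth=9
  ? 10.248.47.20  path d0:-  best=no-route

== LOOKUPS ==
["H1","no-route"]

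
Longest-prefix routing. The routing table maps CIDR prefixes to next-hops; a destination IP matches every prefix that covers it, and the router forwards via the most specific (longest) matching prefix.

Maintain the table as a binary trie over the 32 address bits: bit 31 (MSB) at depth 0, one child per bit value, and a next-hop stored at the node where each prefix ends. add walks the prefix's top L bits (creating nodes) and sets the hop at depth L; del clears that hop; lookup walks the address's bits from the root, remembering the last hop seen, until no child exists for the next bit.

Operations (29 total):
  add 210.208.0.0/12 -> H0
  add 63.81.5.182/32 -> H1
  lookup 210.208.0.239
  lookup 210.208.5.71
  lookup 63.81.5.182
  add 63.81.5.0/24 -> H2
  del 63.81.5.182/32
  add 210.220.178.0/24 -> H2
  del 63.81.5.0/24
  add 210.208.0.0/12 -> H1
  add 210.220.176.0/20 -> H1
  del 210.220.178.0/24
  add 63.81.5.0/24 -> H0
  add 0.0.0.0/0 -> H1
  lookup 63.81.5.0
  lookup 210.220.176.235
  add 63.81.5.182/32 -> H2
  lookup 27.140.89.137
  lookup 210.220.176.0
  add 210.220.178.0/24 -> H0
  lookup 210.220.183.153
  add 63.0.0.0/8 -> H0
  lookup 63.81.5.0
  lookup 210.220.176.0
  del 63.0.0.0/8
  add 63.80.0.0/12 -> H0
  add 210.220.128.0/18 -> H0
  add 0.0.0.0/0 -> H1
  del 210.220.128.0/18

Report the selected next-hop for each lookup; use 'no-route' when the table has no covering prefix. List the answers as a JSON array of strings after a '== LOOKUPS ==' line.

Trace:
  add 210.208.0.0/12 -> H0 at depth 12
  add 63.81.5.182/32 -> H1 at depth 32
  lookup 210.208.0.239: bits 110100101101 walk d0:-→d1:-→d2:-→d3:-→d4:-→d5:-→d6:-→d7:-→d8:-→d9:-→d10:-→d11:-→d12:H0 -> H0
  lookup 210.208.5.71: bits 110100101101 walk d0:-→d1:-→d2:-→d3:-→d4:-→d5:-→d6:-→d7:-→d8:-→d9:-→d10:-→d11:-→d12:H0 -> H0
  lookup 63.81.5.182: bits 00111111010100010000010110110110 walk d0:-→d1:-→d2:-→d3:-→d4:-→d5:-→d6:-→d7:-→d8:-→d9:-→d10:-→d11:-→d12:-→d13:-→d14:-→d15:-→d16:-→d17:-→d18:-→d19:-→d20:-→d21:-→d22:-→d23:-→d24:-→d25:-→d26:-→d27:-→d28:-→d29:-→d30:-→d31:-→d32:H1 -> H1
  add 63.81.5.0/24 -> H2 at depth 24
  del 63.81.5.182/32 (clear depth 32)
  add 210.220.178.0/24 -> H2 at depth 24
  del 63.81.5.0/24 (clear depth 24)
  add 210.208.0.0/12 -> H1 at depth 12
  add 210.220.176.0/20 -> H1 at depth 20
  del 210.220.178.0/24 (clear depth 24)
  add 63.81.5.0/24 -> H0 at depth 24
  add 0.0.0.0/0 -> H1 at depth 0
  lookup 63.81.5.0: bits 001111110101000100000101 walk d0:H1→d1:-→d2:-→d3:-→d4:-→d5:-→d6:-→d7:-→d8:-→d9:-→d10:-→d11:-→d12:-→d13:-→d14:-→d15:-→d16:-→d17:-→d18:-→d19:-→d20:-→d21:-→d22:-→d23:-→d24:H0 -> H0
  lookup 210.220.176.235: bits 1101001011011100101100 walk d0:H1→d1:-→d2:-→d3:-→d4:-→d5:-→d6:-→d7:-→d8:-→d9:-→d10:-→d11:-→d12:H1→d13:-→d14:-→d15:-→d16:-→d17:-→d18:-→d19:-→d20:H1→d21:-→d22:- -> H1
  add 63.81.5.182/32 -> H2 at depth 32
  lookup 27.140.89.137: bits 00 walk d0:H1→d1:-→d2:- -> H1
  lookup 210.220.176.0: bits 1101001011011100101100 walk d0:H1→d1:-→d2:-→d3:-→d4:-→d5:-→d6:-→d7:-→d8:-→d9:-→d10:-→d11:-→d12:H1→d13:-→d14:-→d15:-→d16:-→d17:-→d18:-→d19:-→d20:H1→d21:-→d22:- -> H1
  add 210.220.178.0/24 -> H0 at depth 24
  lookup 210.220.183.153: bits 110100101101110010110 walk d0:H1→d1:-→d2:-→d3:-→d4:-→d5:-→d6:-→d7:-→d8:-→d9:-→d10:-→d11:-→d12:H1→d13:-→d14:-→d15:-→d16:-→d17:-→d18:-→d19:-→d20:H1→d21:- -> H1
  add 63.0.0.0/8 -> H0 at depth 8
  lookup 63.81.5.0: bits 001111110101000100000101 walk d0:H1→d1:-→d2:-→d3:-→d4:-→d5:-→d6:-→d7:-→d8:H0→d9:-→d10:-→d11:-→d12:-→d13:-→d14:-→d15:-→d16:-→d17:-→d18:-→d19:-→d20:-→d21:-→d22:-→d23:-→d24:H0 -> H0
  lookup 210.220.176.0: bits 1101001011011100101100 walk d0:H1→d1:-→d2:-→d3:-→d4:-→d5:-→d6:-→d7:-→d8:-→d9:-→d10:-→d11:-→d12:H1→d13:-→d14:-→d15:-→d16:-→d17:-→d18:-→d19:-→d20:H1→d21:-→d22:- -> H1
  del 63.0.0.0/8 (clear depth 8)
  add 63.80.0.0/12 -> H0 at depth 12
  add 210.220.128.0/18 -> H0 at depth 18
  add 0.0.0.0/0 -> H1 at depth 0
  del 210.220.128.0/18 (clear depth 18)

== LOOKUPS ==
["H0","H0","H1","H0","H1","H1","H1","H1","H0","H1"]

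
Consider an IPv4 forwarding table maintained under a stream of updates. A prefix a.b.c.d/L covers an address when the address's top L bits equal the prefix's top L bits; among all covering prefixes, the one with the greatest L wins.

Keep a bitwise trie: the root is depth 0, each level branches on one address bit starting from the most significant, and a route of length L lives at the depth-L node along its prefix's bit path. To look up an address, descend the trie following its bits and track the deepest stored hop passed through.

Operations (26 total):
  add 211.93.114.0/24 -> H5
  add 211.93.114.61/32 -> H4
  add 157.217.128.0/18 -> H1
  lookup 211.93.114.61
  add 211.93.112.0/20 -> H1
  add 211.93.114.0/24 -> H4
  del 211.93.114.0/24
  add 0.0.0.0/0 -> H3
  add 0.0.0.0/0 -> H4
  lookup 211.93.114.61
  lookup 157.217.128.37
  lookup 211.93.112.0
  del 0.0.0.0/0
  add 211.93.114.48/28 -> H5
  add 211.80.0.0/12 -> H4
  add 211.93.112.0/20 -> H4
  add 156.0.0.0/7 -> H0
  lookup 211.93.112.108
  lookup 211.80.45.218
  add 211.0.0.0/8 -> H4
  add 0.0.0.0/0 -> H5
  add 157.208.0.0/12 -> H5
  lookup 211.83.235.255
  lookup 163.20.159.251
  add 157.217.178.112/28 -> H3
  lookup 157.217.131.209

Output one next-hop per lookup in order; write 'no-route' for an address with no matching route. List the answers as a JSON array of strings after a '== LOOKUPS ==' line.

Process each operation:
  + 211.93.114.0/24 (H5) depth=24
  + 211.93.114.61/32 (H4) depth=32
  + 157.217.128.0/18 (H1) depth=18
  Q 211.93.114.61: descend 11010011010111010111001000111101 ; hops seen [H5,H4] ; pick H4
  + 211.93.112.0/20 (H1) depth=20
  + 211.93.114.0/24 (H4) depth=24
  - 211.93.114.0/24 clear@24
  + 0.0.0.0/0 (H3) depth=0
  + 0.0.0.0/0 (H4) depth=0
  Q 211.93.114.61: descend 11010011010111010111001000111101 ; hops seen [H4,H1,H4] ; pick H4
  Q 157.217.128.37: descend 100111011101100110 ; hops seen [H4,H1] ; pick H1
  Q 211.93.112.0: descend 1101001101011101011100 ; hops seen [H4,H1] ; pick H1
  - 0.0.0.0/0 clear@0
  + 211.93.114.48/28 (H5) depth=28
  + 211.80.0.0/12 (H4) depth=12
  + 211.93.112.0/20 (H4) depth=20
  + 156.0.0.0/7 (H0) depth=7
  Q 211.93.112.108: descend 1101001101011101011100 ; hops seen [H4,H4] ; pick H4
  Q 211.80.45.218: descend 110100110101 ; hops seen [H4] ; pick H4
  + 211.0.0.0/8 (H4) depth=8
  + 0.0.0.0/0 (H5) depth=0
  + 157.208.0.0/12 (H5) depth=12
  Q 211.83.235.255: descend 110100110101 ; hops seen [H5,H4,H4] ; pick H4
  Q 163.20.159.251: descend 10 ; hops seen [H5] ; pick H5
  + 157.217.178.112/28 (H3) depth=28
  Q 157.217.131.209: descend 100111011101100110 ; hops seen [H5,H0,H5,H1] ; pick H1

== LOOKUPS ==
["H4","H4","H1","H1","H4","H4","H4","H5","H1"]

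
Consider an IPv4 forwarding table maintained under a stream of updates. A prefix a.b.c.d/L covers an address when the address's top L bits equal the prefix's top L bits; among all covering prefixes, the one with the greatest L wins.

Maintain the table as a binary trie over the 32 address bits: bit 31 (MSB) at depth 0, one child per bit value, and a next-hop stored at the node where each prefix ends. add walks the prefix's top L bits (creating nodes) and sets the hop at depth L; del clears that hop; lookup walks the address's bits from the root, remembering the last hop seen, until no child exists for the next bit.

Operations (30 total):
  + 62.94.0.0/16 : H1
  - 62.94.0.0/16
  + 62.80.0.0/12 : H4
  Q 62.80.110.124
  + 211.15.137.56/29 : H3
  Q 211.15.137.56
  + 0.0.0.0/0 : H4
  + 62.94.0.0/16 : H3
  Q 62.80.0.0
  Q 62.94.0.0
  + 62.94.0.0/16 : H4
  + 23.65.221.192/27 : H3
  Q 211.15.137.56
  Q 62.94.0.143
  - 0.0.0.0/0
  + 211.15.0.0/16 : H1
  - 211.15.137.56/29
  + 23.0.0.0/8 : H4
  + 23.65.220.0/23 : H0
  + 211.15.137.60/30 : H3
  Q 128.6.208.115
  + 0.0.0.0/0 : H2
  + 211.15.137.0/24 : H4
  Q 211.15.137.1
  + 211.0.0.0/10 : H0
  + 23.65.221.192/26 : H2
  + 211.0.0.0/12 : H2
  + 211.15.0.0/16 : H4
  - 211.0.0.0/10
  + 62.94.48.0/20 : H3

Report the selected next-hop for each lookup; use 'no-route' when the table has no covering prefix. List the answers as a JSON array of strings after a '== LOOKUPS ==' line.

Trace:
  add 62.94.0.0/16 -> H1 at depth 16
  del 62.94.0.0/16 (clear depth 16)
  add 62.80.0.0/12 -> H4 at depth 12
  Q 62.80.110.124: descend 001111100101 ; hops seen [H4] ; pick H4
  add 211.15.137.56/29 -> H3 at depth 29
  Q 211.15.137.56: descend 11010011000011111000100100111 ; hops seen [H3] ; pick H3
  add 0.0.0.0/0 -> H4 at depth 0
  add 62.94.0.0/16 -> H3 at depth 16
  Q 62.80.0.0: descend 001111100101 ; hops seen [H4,H4] ; pick H4
  Q 62.94.0.0: descend 0011111001011110 ; hops seen [H4,H4,H3] ; pick H3
  add 62.94.0.0/16 -> H4 at depth 16
  add 23.65.221.192/27 -> H3 at depth 27
  Q 211.15.137.56: descend 11010011000011111000100100111 ; hops seen [H4,H3] ; pick H3
  Q 62.94.0.143: descend 0011111001011110 ; hops seen [H4,H4,H4] ; pick H4
  del 0.0.0.0/0 (clear depth 0)
  add 211.15.0.0/16 -> H1 at depth 16
  del 211.15.137.56/29 (clear depth 29)
  add 23.0.0.0/8 -> H4 at depth 8
  add 23.65.220.0/23 -> H0 at depth 23
  add 211.15.137.60/30 -> H3 at depth 30
  Q 128.6.208.115: descend 1 ; hops seen [∅] ; pick no-route
  add 0.0.0.0/0 -> H2 at depth 0
  add 211.15.137.0/24 -> H4 at depth 24
  Q 211.15.137.1: descend 11010011000011111000100100 ; hops seen [H2,H1,H4] ; pick H4
  add 211.0.0.0/10 -> H0 at depth 10
  add 23.65.221.192/26 -> H2 at depth 26
  add 211.0.0.0/12 -> H2 at depth 12
  add 211.15.0.0/16 -> H4 at depth 16
  del 211.0.0.0/10 (clear depth 10)
  add 62.94.48.0/20 -> H3 at depth 20

== LOOKUPS ==
["H4","H3","H4","H3","H3","H4","no-route","H4"]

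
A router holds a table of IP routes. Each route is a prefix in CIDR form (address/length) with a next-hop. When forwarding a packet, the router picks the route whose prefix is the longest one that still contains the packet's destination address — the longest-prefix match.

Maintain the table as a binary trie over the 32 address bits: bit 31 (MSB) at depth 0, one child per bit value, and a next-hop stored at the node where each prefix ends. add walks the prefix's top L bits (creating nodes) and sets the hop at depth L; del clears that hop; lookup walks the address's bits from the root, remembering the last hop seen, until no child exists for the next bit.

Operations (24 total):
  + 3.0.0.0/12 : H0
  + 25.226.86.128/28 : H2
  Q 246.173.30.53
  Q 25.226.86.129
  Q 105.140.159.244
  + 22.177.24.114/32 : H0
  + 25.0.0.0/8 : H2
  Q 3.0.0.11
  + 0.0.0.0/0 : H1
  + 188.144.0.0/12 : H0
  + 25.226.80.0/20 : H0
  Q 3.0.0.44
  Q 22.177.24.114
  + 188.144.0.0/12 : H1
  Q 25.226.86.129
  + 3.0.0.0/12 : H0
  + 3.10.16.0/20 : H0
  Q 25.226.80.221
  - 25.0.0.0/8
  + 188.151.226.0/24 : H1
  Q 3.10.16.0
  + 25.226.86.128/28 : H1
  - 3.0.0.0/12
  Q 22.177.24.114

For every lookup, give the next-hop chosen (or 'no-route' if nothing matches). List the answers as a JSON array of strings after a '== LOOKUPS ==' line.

Apply in order:
  add 3.0.0.0/12 -> H0 at depth 12
  add 25.226.86.128/28 -> H2 at depth 28
  lookup 246.173.30.53: bits ε walk d0:- -> no-route
  lookup 25.226.86.129: bits 0001100111100010010101101000 walk d0:-→d1:-→d2:-→d3:-→d4:-→d5:-→d6:-→d7:-→d8:-→d9:-→d10:-→d11:-→d12:-→d13:-→d14:-→d15:-→d16:-→d17:-→d18:-→d19:-→d20:-→d21:-→d22:-→d23:-→d24:-→d25:-→d26:-→d27:-→d28:H2 -> H2
  lookup 105.140.159.244: bits 0 walk d0:-→d1:- -> no-route
  add 22.177.24.114/32 -> H0 at depth 32
  add 25.0.0.0/8 -> H2 at depth 8
  lookup 3.0.0.11: bits 000000110000 walk d0:-→d1:-→d2:-→d3:-→d4:-→d5:-→d6:-→d7:-→d8:-→d9:-→d10:-→d11:-→d12:H0 -> H0
  add 0.0.0.0/0 -> H1 at depth 0
  add 188.144.0.0/12 -> H0 at depth 12
  add 25.226.80.0/20 -> H0 at depth 20
  lookup 3.0.0.44: bits 000000110000 walk d0:H1→d1:-→d2:-→d3:-→d4:-→d5:-→d6:-→d7:-→d8:-→d9:-→d10:-→d11:-→d12:H0 -> H0
  lookup 22.177.24.114: bits 00010110101100010001100001110010 walk d0:H1→d1:-→d2:-→d3:-→d4:-→d5:-→d6:-→d7:-→d8:-→d9:-→d10:-→d11:-→d12:-→d13:-→d14:-→d15:-→d16:-→d17:-→d18:-→d19:-→d20:-→d21:-→d22:-→d23:-→d24:-→d25:-→d26:-→d27:-→d28:-→d29:-→d30:-→d31:-→d32:H0 -> H0
  add 188.144.0.0/12 -> H1 at depth 12
  lookup 25.226.86.129: bits 0001100111100010010101101000 walk d0:H1→d1:-→d2:-→d3:-→d4:-→d5:-→d6:-→d7:-→d8:H2→d9:-→d10:-→d11:-→d12:-→d13:-→d14:-→d15:-→d16:-→d17:-→d18:-→d19:-→d20:H0→d21:-→d22:-→d23:-→d24:-→d25:-→d26:-→d27:-→d28:H2 -> H2
  add 3.0.0.0/12 -> H0 at depth 12
  add 3.10.16.0/20 -> H0 at depth 20
  lookup 25.226.80.221: bits 000110011110001001010 walk d0:H1→d1:-→d2:-→d3:-→d4:-→d5:-→d6:-→d7:-→d8:H2→d9:-→d10:-→d11:-→d12:-→d13:-→d14:-→d15:-→d16:-→d17:-→d18:-→d19:-→d20:H0→d21:- -> H0
  - 25.0.0.0/8 clear@8
  add 188.151.226.0/24 -> H1 at depth 24
  lookup 3.10.16.0: bits 00000011000010100001 walk d0:H1→d1:-→d2:-→d3:-→d4:-→d5:-→d6:-→d7:-→d8:-→d9:-→d10:-→d11:-→d12:H0→d13:-→d14:-→d15:-→d16:-→d17:-→d18:-→d19:-→d20:H0 -> H0
  add 25.226.86.128/28 -> H1 at depth 28
  - 3.0.0.0/12 clear@12
  lookup 22.177.24.114: bits 00010110101100010001100001110010 walk d0:H1→d1:-→d2:-→d3:-→d4:-→d5:-→d6:-→d7:-→d8:-→d9:-→d10:-→d11:-→d12:-→d13:-→d14:-→d15:-→d16:-→d17:-→d18:-→d19:-→d20:-→d21:-→d22:-→d23:-→d24:-→d25:-→d26:-→d27:-→d28:-→d29:-→d30:-→d31:-→d32:H0 -> H0

== LOOKUPS ==
["no-route","H2","no-route","H0","H0","H0","H2","H0","H0","H0"]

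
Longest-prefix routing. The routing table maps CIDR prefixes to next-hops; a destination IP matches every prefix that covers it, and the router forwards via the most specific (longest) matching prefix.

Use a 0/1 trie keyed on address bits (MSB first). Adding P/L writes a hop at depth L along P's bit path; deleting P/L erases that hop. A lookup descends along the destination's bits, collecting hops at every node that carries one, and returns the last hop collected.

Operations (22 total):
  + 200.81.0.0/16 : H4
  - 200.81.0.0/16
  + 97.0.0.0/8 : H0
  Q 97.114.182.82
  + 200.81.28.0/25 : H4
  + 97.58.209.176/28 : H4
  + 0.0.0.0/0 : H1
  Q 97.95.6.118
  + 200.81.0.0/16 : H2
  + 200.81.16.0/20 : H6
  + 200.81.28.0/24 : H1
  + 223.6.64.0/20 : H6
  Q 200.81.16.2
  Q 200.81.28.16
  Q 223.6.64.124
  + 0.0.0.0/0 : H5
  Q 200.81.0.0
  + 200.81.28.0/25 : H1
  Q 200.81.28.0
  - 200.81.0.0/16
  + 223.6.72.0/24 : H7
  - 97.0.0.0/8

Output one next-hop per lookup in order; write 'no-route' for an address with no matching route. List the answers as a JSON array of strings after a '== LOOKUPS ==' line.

Process each operation:
  add 200.81.0.0/16 -> H4 at depth 16
  del 200.81.0.0/16 (clear depth 16)
  add 97.0.0.0/8 -> H0 at depth 8
  lookup 97.114.182.82: bits 01100001 walk d0:-→d1:-→d2:-→d3:-→d4:-→d5:-→d6:-→d7:-→d8:H0 -> H0
  add 200.81.28.0/25 -> H4 at depth 25
  add 97.58.209.176/28 -> H4 at depth 28
  add 0.0.0.0/0 -> H1 at depth 0
  lookup 97.95.6.118: bits 011000010 walk d0:H1→d1:-→d2:-→d3:-→d4:-→d5:-→d6:-→d7:-→d8:H0→d9:- -> H0
  add 200.81.0.0/16 -> H2 at depth 16
  add 200.81.16.0/20 -> H6 at depth 20
  add 200.81.28.0/24 -> H1 at depth 24
  add 223.6.64.0/20 -> H6 at depth 20
  lookup 200.81.16.2: bits 11001000010100010001 walk d0:H1→d1:-→d2:-→d3:-→d4:-→d5:-→d6:-→d7:-→d8:-→d9:-→d10:-→d11:-→d12:-→d13:-→d14:-→d15:-→d16:H2→d17:-→d18:-→d19:-→d20:H6 -> H6
  lookup 200.81.28.16: bits 1100100001010001000111000 walk d0:H1→d1:-→d2:-→d3:-→d4:-→d5:-→d6:-→d7:-→d8:-→d9:-→d10:-→d11:-→d12:-→d13:-→d14:-→d15:-→d16:H2→d17:-→d18:-→d19:-→d20:H6→d21:-→d22:-→d23:-→d24:H1→d25:H4 -> H4
  lookup 223.6.64.124: bits 11011111000001100100 walk d0:H1→d1:-→d2:-→d3:-→d4:-→d5:-→d6:-→d7:-→d8:-→d9:-→d10:-→d11:-→d12:-→d13:-→d14:-→d15:-→d16:-→d17:-→d18:-→d19:-→d20:H6 -> H6
  add 0.0.0.0/0 -> H5 at depth 0
  lookup 200.81.0.0: bits 1100100001010001000 walk d0:H5→d1:-→d2:-→d3:-→d4:-→d5:-→d6:-→d7:-→d8:-→d9:-→d10:-→d11:-→d12:-→d13:-→d14:-→d15:-→d16:H2→d17:-→d18:-→d19:- -> H2
  add 200.81.28.0/25 -> H1 at depth 25
  lookup 200.81.28.0: bits 1100100001010001000111000 walk d0:H5→d1:-→d2:-→d3:-→d4:-→d5:-→d6:-→d7:-→d8:-→d9:-→d10:-→d11:-→d12:-→d13:-→d14:-→d15:-→d16:H2→d17:-→d18:-→d19:-→d20:H6→d21:-→d22:-→d23:-→d24:H1→d25:H1 -> H1
  del 200.81.0.0/16 (clear depth 16)
  add 223.6.72.0/24 -> H7 at depth 24
  del 97.0.0.0/8 (clear depth 8)

== LOOKUPS ==
["H0","H0","H6","H4","H6","H2","H1"]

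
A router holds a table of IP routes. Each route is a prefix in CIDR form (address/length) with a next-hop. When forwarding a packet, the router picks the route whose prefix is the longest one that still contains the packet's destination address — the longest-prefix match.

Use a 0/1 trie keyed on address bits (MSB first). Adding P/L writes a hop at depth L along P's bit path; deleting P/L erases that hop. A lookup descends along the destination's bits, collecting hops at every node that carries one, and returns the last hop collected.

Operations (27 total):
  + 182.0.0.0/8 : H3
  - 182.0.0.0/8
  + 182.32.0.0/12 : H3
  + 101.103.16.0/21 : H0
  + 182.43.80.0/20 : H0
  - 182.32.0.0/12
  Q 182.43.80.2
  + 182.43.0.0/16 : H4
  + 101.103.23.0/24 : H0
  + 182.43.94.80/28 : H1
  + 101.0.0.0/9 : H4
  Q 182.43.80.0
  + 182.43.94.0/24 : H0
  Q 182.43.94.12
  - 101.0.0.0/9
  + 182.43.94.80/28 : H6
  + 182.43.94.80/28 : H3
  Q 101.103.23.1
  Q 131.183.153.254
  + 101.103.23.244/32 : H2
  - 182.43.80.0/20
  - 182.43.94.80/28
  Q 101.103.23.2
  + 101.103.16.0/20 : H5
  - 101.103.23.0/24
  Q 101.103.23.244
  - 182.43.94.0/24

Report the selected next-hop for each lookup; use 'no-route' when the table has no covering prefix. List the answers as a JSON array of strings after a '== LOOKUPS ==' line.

Process each operation:
  + 182.0.0.0/8 (H3) depth=8
  del 182.0.0.0/8 (clear depth 8)
  + 182.32.0.0/12 (H3) depth=12
  + 101.103.16.0/21 (H0) depth=21
  + 182.43.80.0/20 (H0) depth=20
  del 182.32.0.0/12 (clear depth 12)
  ? 182.43.80.2  path d0:-→d1:-→d2:-→d3:-→d4:-→d5:-→d6:-→d7:-→d8:-→d9:-→d10:-→d11:-→d12:-→d13:-→d14:-→d15:-→d16:-→d17:-→d18:-→d19:-→d20:H0  best=H0
  + 182.43.0.0/16 (H4) depth=16
  + 101.103.23.0/24 (H0) depth=24
  + 182.43.94.80/28 (H1) depth=28
  + 101.0.0.0/9 (H4) depth=9
  ? 182.43.80.0  path d0:-→d1:-→d2:-→d3:-→d4:-→d5:-→d6:-→d7:-→d8:-→d9:-→d10:-→d11:-→d12:-→d13:-→d14:-→d15:-→d16:H4→d17:-→d18:-→d19:-→d20:H0  best=H0
  + 182.43.94.0/24 (H0) depth=24
  ? 182.43.94.12  path d0:-→d1:-→d2:-→d3:-→d4:-→d5:-→d6:-→d7:-→d8:-→d9:-→d10:-→d11:-→d12:-→d13:-→d14:-→d15:-→d16:H4→d17:-→d18:-→d19:-→d20:H0→d21:-→d22:-→d23:-→d24:H0→d25:-  best=H0
  del 101.0.0.0/9 (clear depth 9)
  + 182.43.94.80/28 (H6) depth=28
  + 182.43.94.80/28 (H3) depth=28
  ? 101.103.23.1  path d0:-→d1:-→d2:-→d3:-→d4:-→d5:-→d6:-→d7:-→d8:-→d9:-→d10:-→d11:-→d12:-→d13:-→d14:-→d15:-→d16:-→d17:-→d18:-→d19:-→d20:-→d21:H0→d22:-→d23:-→d24:H0  best=H0
  ? 131.183.153.254  path d0:-→d1:-→d2:-  best=no-route
  + 101.103.23.244/32 (H2) depth=32
  del 182.43.80.0/20 (clear depth 20)
  del 182.43.94.80/28 (clear depth 28)
  ? 101.103.23.2  path d0:-→d1:-→d2:-→d3:-→d4:-→d5:-→d6:-→d7:-→d8:-→d9:-→d10:-→d11:-→d12:-→d13:-→d14:-→d15:-→d16:-→d17:-→d18:-→d19:-→d20:-→d21:H0→d22:-→d23:-→d24:H0  best=H0
  + 101.103.16.0/20 (H5) depth=20
  del 101.103.23.0/24 (clear depth 24)
  ? 101.103.23.244  path d0:-→d1:-→d2:-→d3:-→d4:-→d5:-→d6:-→d7:-→d8:-→d9:-→d10:-→d11:-→d12:-→d13:-→d14:-→d15:-→d16:-→d17:-→d18:-→d19:-→d20:H5→d21:H0→d22:-→d23:-→d24:-→d25:-→d26:-→d27:-→d28:-→d29:-→d30:-→d31:-→d32:H2  best=H2
  del 182.43.94.0/24 (clear depth 24)

== LOOKUPS ==
["H0","H0","H0","H0","no-route","H0","H2"]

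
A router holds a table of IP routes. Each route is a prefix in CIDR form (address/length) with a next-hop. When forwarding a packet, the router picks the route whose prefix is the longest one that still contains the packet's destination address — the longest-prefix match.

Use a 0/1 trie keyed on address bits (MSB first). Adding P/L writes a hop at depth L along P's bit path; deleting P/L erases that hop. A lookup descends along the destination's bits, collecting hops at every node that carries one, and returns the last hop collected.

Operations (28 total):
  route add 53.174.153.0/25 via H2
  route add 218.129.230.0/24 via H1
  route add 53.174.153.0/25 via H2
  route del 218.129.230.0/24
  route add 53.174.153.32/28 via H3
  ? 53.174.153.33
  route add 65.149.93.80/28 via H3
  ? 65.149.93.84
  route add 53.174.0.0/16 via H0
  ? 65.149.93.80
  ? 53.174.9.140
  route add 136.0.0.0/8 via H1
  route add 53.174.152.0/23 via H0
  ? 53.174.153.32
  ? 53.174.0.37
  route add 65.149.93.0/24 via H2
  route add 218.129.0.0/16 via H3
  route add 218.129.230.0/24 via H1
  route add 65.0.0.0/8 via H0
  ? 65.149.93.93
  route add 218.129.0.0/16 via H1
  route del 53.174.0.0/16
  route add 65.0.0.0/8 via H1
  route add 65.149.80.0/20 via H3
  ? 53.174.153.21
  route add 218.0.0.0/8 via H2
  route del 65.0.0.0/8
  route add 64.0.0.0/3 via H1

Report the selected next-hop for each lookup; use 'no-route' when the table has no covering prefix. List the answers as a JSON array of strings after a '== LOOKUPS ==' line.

Process each operation:
  add 53.174.153.0/25 -> H2 at depth 25
  add 218.129.230.0/24 -> H1 at depth 24
  add 53.174.153.0/25 -> H2 at depth 25
  del 218.129.230.0/24 (clear depth 24)
  add 53.174.153.32/28 -> H3 at depth 28
  ? 53.174.153.33  path d0:-→d1:-→d2:-→d3:-→d4:-→d5:-→d6:-→d7:-→d8:-→d9:-→d10:-→d11:-→d12:-→d13:-→d14:-→d15:-→d16:-→d17:-→d18:-→d19:-→d20:-→d21:-→d22:-→d23:-→d24:-→d25:H2→d26:-→d27:-→d28:H3  best=H3
  add 65.149.93.80/28 -> H3 at depth 28
  ? 65.149.93.84  path d0:-→d1:-→d2:-→d3:-→d4:-→d5:-→d6:-→d7:-→d8:-→d9:-→d10:-→d11:-→d12:-→d13:-→d14:-→d15:-→d16:-→d17:-→d18:-→d19:-→d20:-→d21:-→d22:-→d23:-→d24:-→d25:-→d26:-→d27:-→d28:H3  best=H3
  add 53.174.0.0/16 -> H0 at depth 16
  ? 65.149.93.80  path d0:-→d1:-→d2:-→d3:-→d4:-→d5:-→d6:-→d7:-→d8:-→d9:-→d10:-→d11:-→d12:-→d13:-→d14:-→d15:-→d16:-→d17:-→d18:-→d19:-→d20:-→d21:-→d22:-→d23:-→d24:-→d25:-→d26:-→d27:-→d28:H3  best=H3
  ? 53.174.9.140  path d0:-→d1:-→d2:-→d3:-→d4:-→d5:-→d6:-→d7:-→d8:-→d9:-→d10:-→d11:-→d12:-→d13:-→d14:-→d15:-→d16:H0  best=H0
  add 136.0.0.0/8 -> H1 at depth 8
  add 53.174.152.0/23 -> H0 at depth 23
  ? 53.174.153.32  path d0:-→d1:-→d2:-→d3:-→d4:-→d5:-→d6:-→d7:-→d8:-→d9:-→d10:-→d11:-→d12:-→d13:-→d14:-→d15:-→d16:H0→d17:-→d18:-→d19:-→d20:-→d21:-→d22:-→d23:H0→d24:-→d25:H2→d26:-→d27:-→d28:H3  best=H3
  ? 53.174.0.37  path d0:-→d1:-→d2:-→d3:-→d4:-→d5:-→d6:-→d7:-→d8:-→d9:-→d10:-→d11:-→d12:-→d13:-→d14:-→d15:-→d16:H0  best=H0
  add 65.149.93.0/24 -> H2 at depth 24
  add 218.129.0.0/16 -> H3 at depth 16
  add 218.129.230.0/24 -> H1 at depth 24
  add 65.0.0.0/8 -> H0 at depth 8
  ? 65.149.93.93  path d0:-→d1:-→d2:-→d3:-→d4:-→d5:-→d6:-→d7:-→d8:H0→d9:-→d10:-→d11:-→d12:-→d13:-→d14:-→d15:-→d16:-→d17:-→d18:-→d19:-→d20:-→d21:-→d22:-→d23:-→d24:H2→d25:-→d26:-→d27:-→d28:H3  best=H3
  add 218.129.0.0/16 -> H1 at depth 16
  del 53.174.0.0/16 (clear depth 16)
  add 65.0.0.0/8 -> H1 at depth 8
  add 65.149.80.0/20 -> H3 at depth 20
  ? 53.174.153.21  path d0:-→d1:-→d2:-→d3:-→d4:-→d5:-→d6:-→d7:-→d8:-→d9:-→d10:-→d11:-→d12:-→d13:-→d14:-→d15:-→d16:-→d17:-→d18:-→d19:-→d20:-→d21:-→d22:-→d23:H0→d24:-→d25:H2→d26:-  best=H2
  add 218.0.0.0/8 -> H2 at depth 8
  del 65.0.0.0/8 (clear depth 8)
  add 64.0.0.0/3 -> H1 at depth 3

== LOOKUPS ==
["H3","H3","H3","H0","H3","H0","H3","H2"]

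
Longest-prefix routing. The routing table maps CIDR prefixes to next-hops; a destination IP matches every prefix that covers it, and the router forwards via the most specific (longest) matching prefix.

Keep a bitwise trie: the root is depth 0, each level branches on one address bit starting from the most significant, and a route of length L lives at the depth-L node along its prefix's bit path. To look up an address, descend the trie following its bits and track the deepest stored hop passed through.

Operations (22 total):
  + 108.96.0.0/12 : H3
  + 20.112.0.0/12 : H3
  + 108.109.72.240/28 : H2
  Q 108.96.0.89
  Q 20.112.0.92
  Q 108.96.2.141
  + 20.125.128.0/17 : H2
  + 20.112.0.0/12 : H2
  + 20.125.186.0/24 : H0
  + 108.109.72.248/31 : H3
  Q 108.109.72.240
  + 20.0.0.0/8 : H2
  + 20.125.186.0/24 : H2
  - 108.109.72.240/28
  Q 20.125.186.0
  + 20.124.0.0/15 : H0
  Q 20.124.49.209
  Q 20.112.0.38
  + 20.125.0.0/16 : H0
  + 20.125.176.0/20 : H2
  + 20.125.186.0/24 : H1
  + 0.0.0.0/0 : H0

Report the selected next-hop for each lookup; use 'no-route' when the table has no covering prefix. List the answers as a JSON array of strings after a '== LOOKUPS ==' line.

Process each operation:
  + 108.96.0.0/12 (H3) depth=12
  + 20.112.0.0/12 (H3) depth=12
  + 108.109.72.240/28 (H2) depth=28
  Q 108.96.0.89: descend 011011000110 ; hops seen [H3] ; pick H3
  Q 20.112.0.92: descend 000101000111 ; hops seen [H3] ; pick H3
  Q 108.96.2.141: descend 011011000110 ; hops seen [H3] ; pick H3
  + 20.125.128.0/17 (H2) depth=17
  + 20.112.0.0/12 (H2) depth=12
  + 20.125.186.0/24 (H0) depth=24
  + 108.109.72.248/31 (H3) depth=31
  Q 108.109.72.240: descend 0110110001101101010010001111 ; hops seen [H3,H2] ; pick H2
  + 20.0.0.0/8 (H2) depth=8
  + 20.125.186.0/24 (H2) depth=24
  - 108.109.72.240/28 clear@28
  Q 20.125.186.0: descend 000101000111110110111010 ; hops seen [H2,H2,H2,H2] ; pick H2
  + 20.124.0.0/15 (H0) depth=15
  Q 20.124.49.209: descend 000101000111110 ; hops seen [H2,H2,H0] ; pick H0
  Q 20.112.0.38: descend 000101000111 ; hops seen [H2,H2] ; pick H2
  + 20.125.0.0/16 (H0) depth=16
  + 20.125.176.0/20 (H2) depth=20
  + 20.125.186.0/24 (H1) depth=24
  + 0.0.0.0/0 (H0) depth=0

== LOOKUPS ==
["H3","H3","H3","H2","H2","H0","H2"]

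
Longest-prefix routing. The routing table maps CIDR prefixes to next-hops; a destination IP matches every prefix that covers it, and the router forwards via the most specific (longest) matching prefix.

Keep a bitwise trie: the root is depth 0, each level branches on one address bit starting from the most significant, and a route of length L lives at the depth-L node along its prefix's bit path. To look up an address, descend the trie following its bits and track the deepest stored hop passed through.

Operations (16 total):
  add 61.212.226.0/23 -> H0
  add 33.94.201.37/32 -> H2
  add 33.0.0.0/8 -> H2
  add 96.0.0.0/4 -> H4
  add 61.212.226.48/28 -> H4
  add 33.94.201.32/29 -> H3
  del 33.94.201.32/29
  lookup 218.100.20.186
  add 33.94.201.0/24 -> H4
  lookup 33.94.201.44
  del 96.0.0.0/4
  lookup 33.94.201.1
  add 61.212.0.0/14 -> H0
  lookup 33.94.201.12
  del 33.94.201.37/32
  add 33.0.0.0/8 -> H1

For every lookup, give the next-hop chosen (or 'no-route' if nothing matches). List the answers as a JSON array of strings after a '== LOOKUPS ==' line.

Apply in order:
  add 61.212.226.0/23 -> H0 at depth 23
  add 33.94.201.37/32 -> H2 at depth 32
  add 33.0.0.0/8 -> H2 at depth 8
  add 96.0.0.0/4 -> H4 at depth 4
  add 61.212.226.48/28 -> H4 at depth 28
  add 33.94.201.32/29 -> H3 at depth 29
  - 33.94.201.32/29 clear@29
  ? 218.100.20.186  path d0:-  best=no-route
  add 33.94.201.0/24 -> H4 at depth 24
  ? 33.94.201.44  path d0:-→d1:-→d2:-→d3:-→d4:-→d5:-→d6:-→d7:-→d8:H2→d9:-→d10:-→d11:-→d12:-→d13:-→d14:-→d15:-→d16:-→d17:-→d18:-→d19:-→d20:-→d21:-→d22:-→d23:-→d24:H4→d25:-→d26:-→d27:-→d28:-  best=H4
  - 96.0.0.0/4 clear@4
  ? 33.94.201.1  path d0:-→d1:-→d2:-→d3:-→d4:-→d5:-→d6:-→d7:-→d8:H2→d9:-→d10:-→d11:-→d12:-→d13:-→d14:-→d15:-→d16:-→d17:-→d18:-→d19:-→d20:-→d21:-→d22:-→d23:-→d24:H4→d25:-→d26:-  best=H4
  add 61.212.0.0/14 -> H0 at depth 14
  ? 33.94.201.12  path d0:-→d1:-→d2:-→d3:-→d4:-→d5:-→d6:-→d7:-→d8:H2→d9:-→d10:-→d11:-→d12:-→d13:-→d14:-→d15:-→d16:-→d17:-→d18:-→d19:-→d20:-→d21:-→d22:-→d23:-→d24:H4→d25:-→d26:-  best=H4
  - 33.94.201.37/32 clear@32
  add 33.0.0.0/8 -> H1 at depth 8

== LOOKUPS ==
["no-route","H4","H4","H4"]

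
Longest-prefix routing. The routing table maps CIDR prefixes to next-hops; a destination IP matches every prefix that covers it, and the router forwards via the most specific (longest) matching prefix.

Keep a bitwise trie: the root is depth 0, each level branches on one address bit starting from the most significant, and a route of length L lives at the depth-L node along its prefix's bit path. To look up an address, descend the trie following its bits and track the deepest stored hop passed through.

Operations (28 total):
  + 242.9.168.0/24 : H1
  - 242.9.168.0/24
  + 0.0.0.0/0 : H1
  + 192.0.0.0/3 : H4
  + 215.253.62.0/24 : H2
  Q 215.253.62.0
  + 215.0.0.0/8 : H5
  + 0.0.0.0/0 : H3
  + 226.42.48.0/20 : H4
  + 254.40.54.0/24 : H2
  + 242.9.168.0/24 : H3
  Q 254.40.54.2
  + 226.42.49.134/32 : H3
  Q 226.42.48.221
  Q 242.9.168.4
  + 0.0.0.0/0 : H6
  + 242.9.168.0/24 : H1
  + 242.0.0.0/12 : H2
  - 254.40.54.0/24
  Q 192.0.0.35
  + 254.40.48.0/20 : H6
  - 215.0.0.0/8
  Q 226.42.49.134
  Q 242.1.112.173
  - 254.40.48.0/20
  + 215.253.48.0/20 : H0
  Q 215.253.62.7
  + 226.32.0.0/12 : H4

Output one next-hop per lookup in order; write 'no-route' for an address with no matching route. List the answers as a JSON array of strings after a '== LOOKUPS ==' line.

Apply in order:
  add 242.9.168.0/24 -> H1 at depth 24
  del 242.9.168.0/24 (clear depth 24)
  add 0.0.0.0/0 -> H1 at depth 0
  add 192.0.0.0/3 -> H4 at depth 3
  add 215.253.62.0/24 -> H2 at depth 24
  ? 215.253.62.0  path d0:H1→d1:-→d2:-→d3:H4→d4:-→d5:-→d6:-→d7:-→d8:-→d9:-→d10:-→d11:-→d12:-→d13:-→d14:-→d15:-→d16:-→d17:-→d18:-→d19:-→d20:-→d21:-→d22:-→d23:-→d24:H2  best=H2
  add 215.0.0.0/8 -> H5 at depth 8
  add 0.0.0.0/0 -> H3 at depth 0
  add 226.42.48.0/20 -> H4 at depth 20
  add 254.40.54.0/24 -> H2 at depth 24
  add 242.9.168.0/24 -> H3 at depth 24
  ? 254.40.54.2  path d0:H3→d1:-→d2:-→d3:-→d4:-→d5:-→d6:-→d7:-→d8:-→d9:-→d10:-→d11:-→d12:-→d13:-→d14:-→d15:-→d16:-→d17:-→d18:-→d19:-→d20:-→d21:-→d22:-→d23:-→d24:H2  best=H2
  add 226.42.49.134/32 -> H3 at depth 32
  ? 226.42.48.221  path d0:H3→d1:-→d2:-→d3:-→d4:-→d5:-→d6:-→d7:-→d8:-→d9:-→d10:-→d11:-→d12:-→d13:-→d14:-→d15:-→d16:-→d17:-→d18:-→d19:-→d20:H4→d21:-→d22:-→d23:-  best=H4
  ? 242.9.168.4  path d0:H3→d1:-→d2:-→d3:-→d4:-→d5:-→d6:-→d7:-→d8:-→d9:-→d10:-→d11:-→d12:-→d13:-→d14:-→d15:-→d16:-→d17:-→d18:-→d19:-→d20:-→d21:-→d22:-→d23:-→d24:H3  best=H3
  add 0.0.0.0/0 -> H6 at depth 0
  add 242.9.168.0/24 -> H1 at depth 24
  add 242.0.0.0/12 -> H2 at depth 12
  del 254.40.54.0/24 (clear depth 24)
  ? 192.0.0.35  path d0:H6→d1:-→d2:-→d3:H4  best=H4
  add 254.40.48.0/20 -> H6 at depth 20
  del 215.0.0.0/8 (clear depth 8)
  ? 226.42.49.134  path d0:H6→d1:-→d2:-→d3:-→d4:-→d5:-→d6:-→d7:-→d8:-→d9:-→d10:-→d11:-→d12:-→d13:-→d14:-→d15:-→d16:-→d17:-→d18:-→d19:-→d20:H4→d21:-→d22:-→d23:-→d24:-→d25:-→d26:-→d27:-→d28:-→d29:-→d30:-→d31:-→d32:H3  best=H3
  ? 242.1.112.173  path d0:H6→d1:-→d2:-→d3:-→d4:-→d5:-→d6:-→d7:-→d8:-→d9:-→d10:-→d11:-→d12:H2  best=H2
  del 254.40.48.0/20 (clear depth 20)
  add 215.253.48.0/20 -> H0 at depth 20
  ? 215.253.62.7  path d0:H6→d1:-→d2:-→d3:H4→d4:-→d5:-→d6:-→d7:-→d8:-→d9:-→d10:-→d11:-→d12:-→d13:-→d14:-→d15:-→d16:-→d17:-→d18:-→d19:-→d20:H0→d21:-→d22:-→d23:-→d24:H2  best=H2
  add 226.32.0.0/12 -> H4 at depth 12

== LOOKUPS ==
["H2","H2","H4","H3","H4","H3","H2","H2"]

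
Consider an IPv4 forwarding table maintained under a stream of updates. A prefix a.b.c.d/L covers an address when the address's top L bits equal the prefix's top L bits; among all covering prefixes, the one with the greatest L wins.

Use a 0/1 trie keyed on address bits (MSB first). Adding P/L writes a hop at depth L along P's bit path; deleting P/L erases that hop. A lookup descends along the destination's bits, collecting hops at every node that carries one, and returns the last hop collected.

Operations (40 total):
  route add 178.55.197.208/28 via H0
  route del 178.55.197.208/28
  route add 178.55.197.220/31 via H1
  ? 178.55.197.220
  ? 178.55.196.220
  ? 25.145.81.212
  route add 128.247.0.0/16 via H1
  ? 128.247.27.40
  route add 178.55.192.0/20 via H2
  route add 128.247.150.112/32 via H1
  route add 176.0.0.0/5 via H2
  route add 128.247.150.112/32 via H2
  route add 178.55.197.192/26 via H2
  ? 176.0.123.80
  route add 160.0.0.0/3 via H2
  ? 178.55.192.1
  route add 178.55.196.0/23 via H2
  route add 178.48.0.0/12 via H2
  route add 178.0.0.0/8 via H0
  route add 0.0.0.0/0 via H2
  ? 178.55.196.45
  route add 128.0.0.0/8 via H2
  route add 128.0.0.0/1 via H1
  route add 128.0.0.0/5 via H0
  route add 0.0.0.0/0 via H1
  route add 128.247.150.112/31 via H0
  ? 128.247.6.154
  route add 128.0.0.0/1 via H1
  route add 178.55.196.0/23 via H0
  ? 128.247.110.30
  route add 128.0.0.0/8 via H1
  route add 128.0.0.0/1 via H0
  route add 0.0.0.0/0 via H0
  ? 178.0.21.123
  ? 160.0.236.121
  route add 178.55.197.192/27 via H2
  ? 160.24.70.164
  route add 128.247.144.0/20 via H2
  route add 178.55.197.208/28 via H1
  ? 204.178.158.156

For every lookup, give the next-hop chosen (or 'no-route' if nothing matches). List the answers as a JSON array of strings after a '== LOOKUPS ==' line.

Process each operation:
  add 178.55.197.208/28 -> H0 at depth 28
  - 178.55.197.208/28 clear@28
  add 178.55.197.220/31 -> H1 at depth 31
  lookup 178.55.197.220: bits 1011001000110111110001011101110 walk d0:-→d1:-→d2:-→d3:-→d4:-→d5:-→d6:-→d7:-→d8:-→d9:-→d10:-→d11:-→d12:-→d13:-→d14:-→d15:-→d16:-→d17:-→d18:-→d19:-→d20:-→d21:-→d22:-→d23:-→d24:-→d25:-→d26:-→d27:-→d28:-→d29:-→d30:-→d31:H1 -> H1
  lookup 178.55.196.220: bits 10110010001101111100010 walk d0:-→d1:-→d2:-→d3:-→d4:-→d5:-→d6:-→d7:-→d8:-→d9:-→d10:-→d11:-→d12:-→d13:-→d14:-→d15:-→d16:-→d17:-→d18:-→d19:-→d20:-→d21:-→d22:-→d23:- -> no-route
  lookup 25.145.81.212: bits ε walk d0:- -> no-route
  add 128.247.0.0/16 -> H1 at depth 16
  lookup 128.247.27.40: bits 1000000011110111 walk d0:-→d1:-→d2:-→d3:-→d4:-→d5:-→d6:-→d7:-→d8:-→d9:-→d10:-→d11:-→d12:-→d13:-→d14:-→d15:-→d16:H1 -> H1
  add 178.55.192.0/20 -> H2 at depth 20
  add 128.247.150.112/32 -> H1 at depth 32
  add 176.0.0.0/5 -> H2 at depth 5
  add 128.247.150.112/32 -> H2 at depth 32
  add 178.55.197.192/26 -> H2 at depth 26
  lookup 176.0.123.80: bits 101100 walk d0:-→d1:-→d2:-→d3:-→d4:-→d5:H2→d6:- -> H2
  add 160.0.0.0/3 -> H2 at depth 3
  lookup 178.55.192.1: bits 101100100011011111000 walk d0:-→d1:-→d2:-→d3:H2→d4:-→d5:H2→d6:-→d7:-→d8:-→d9:-→d10:-→d11:-→d12:-→d13:-→d14:-→d15:-→d16:-→d17:-→d18:-→d19:-→d20:H2→d21:- -> H2
  add 178.55.196.0/23 -> H2 at depth 23
  add 178.48.0.0/12 -> H2 at depth 12
  add 178.0.0.0/8 -> H0 at depth 8
  add 0.0.0.0/0 -> H2 at depth 0
  lookup 178.55.196.45: bits 10110010001101111100010 walk d0:H2→d1:-→d2:-→d3:H2→d4:-→d5:H2→d6:-→d7:-→d8:H0→d9:-→d10:-→d11:-→d12:H2→d13:-→d14:-→d15:-→d16:-→d17:-→d18:-→d19:-→d20:H2→d21:-→d22:-→d23:H2 -> H2
  add 128.0.0.0/8 -> H2 at depth 8
  add 128.0.0.0/1 -> H1 at depth 1
  add 128.0.0.0/5 -> H0 at depth 5
  add 0.0.0.0/0 -> H1 at depth 0
  add 128.247.150.112/31 -> H0 at depth 31
  lookup 128.247.6.154: bits 1000000011110111 walk d0:H1→d1:H1→d2:-→d3:-→d4:-→d5:H0→d6:-→d7:-→d8:H2→d9:-→d10:-→d11:-→d12:-→d13:-→d14:-→d15:-→d16:H1 -> H1
  add 128.0.0.0/1 -> H1 at depth 1
  add 178.55.196.0/23 -> H0 at depth 23
  lookup 128.247.110.30: bits 1000000011110111 walk d0:H1→d1:H1→d2:-→d3:-→d4:-→d5:H0→d6:-→d7:-→d8:H2→d9:-→d10:-→d11:-→d12:-→d13:-→d14:-→d15:-→d16:H1 -> H1
  add 128.0.0.0/8 -> H1 at depth 8
  add 128.0.0.0/1 -> H0 at depth 1
  add 0.0.0.0/0 -> H0 at depth 0
  lookup 178.0.21.123: bits 1011001000 walk d0:H0→d1:H0→d2:-→d3:H2→d4:-→d5:H2→d6:-→d7:-→d8:H0→d9:-→d10:- -> H0
  lookup 160.0.236.121: bits 101 walk d0:H0→d1:H0→d2:-→d3:H2 -> H2
  add 178.55.197.192/27 -> H2 at depth 27
  lookup 160.24.70.164: bits 101 walk d0:H0→d1:H0→d2:-→d3:H2 -> H2
  add 128.247.144.0/20 -> H2 at depth 20
  add 178.55.197.208/28 -> H1 at depth 28
  lookup 204.178.158.156: bits 1 walk d0:H0→d1:H0 -> H0

== LOOKUPS ==
["H1","no-route","no-route","H1","H2","H2","H2","H1","H1","H0","H2","H2","H0"]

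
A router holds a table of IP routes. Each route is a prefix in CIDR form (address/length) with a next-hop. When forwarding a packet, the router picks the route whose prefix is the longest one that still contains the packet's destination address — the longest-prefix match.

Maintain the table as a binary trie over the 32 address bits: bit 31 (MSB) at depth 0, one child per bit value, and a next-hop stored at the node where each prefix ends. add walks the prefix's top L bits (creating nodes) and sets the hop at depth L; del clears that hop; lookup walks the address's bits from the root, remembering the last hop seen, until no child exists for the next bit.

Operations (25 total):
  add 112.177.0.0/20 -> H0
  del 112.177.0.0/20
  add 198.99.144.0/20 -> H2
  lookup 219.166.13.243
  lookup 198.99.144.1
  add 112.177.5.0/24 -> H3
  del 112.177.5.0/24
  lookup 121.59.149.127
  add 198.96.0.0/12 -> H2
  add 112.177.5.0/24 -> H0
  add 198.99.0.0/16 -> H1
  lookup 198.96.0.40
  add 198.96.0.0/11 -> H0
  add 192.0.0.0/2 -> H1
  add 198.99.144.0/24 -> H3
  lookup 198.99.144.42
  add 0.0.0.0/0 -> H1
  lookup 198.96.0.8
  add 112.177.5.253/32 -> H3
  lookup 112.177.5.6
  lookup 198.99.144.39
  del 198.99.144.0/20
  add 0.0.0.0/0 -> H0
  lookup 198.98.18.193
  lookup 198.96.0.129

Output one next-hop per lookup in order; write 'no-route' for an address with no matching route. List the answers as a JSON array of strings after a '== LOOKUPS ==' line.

Trace:
  add 112.177.0.0/20 -> H0 at depth 20
  - 112.177.0.0/20 clear@20
  add 198.99.144.0/20 -> H2 at depth 20
  ? 219.166.13.243  path d0:-→d1:-→d2:-→d3:-  best=no-route
  ? 198.99.144.1  path d0:-→d1:-→d2:-→d3:-→d4:-→d5:-→d6:-→d7:-→d8:-→d9:-→d10:-→d11:-→d12:-→d13:-→d14:-→d15:-→d16:-→d17:-→d18:-→d19:-→d20:H2  best=H2
  add 112.177.5.0/24 -> H3 at depth 24
  - 112.177.5.0/24 clear@24
  ? 121.59.149.127  path d0:-→d1:-→d2:-→d3:-→d4:-  best=no-route
  add 198.96.0.0/12 -> H2 at depth 12
  add 112.177.5.0/24 -> H0 at depth 24
  add 198.99.0.0/16 -> H1 at depth 16
  ? 198.96.0.40  path d0:-→d1:-→d2:-→d3:-→d4:-→d5:-→d6:-→d7:-→d8:-→d9:-→d10:-→d11:-→d12:H2→d13:-→d14:-  best=H2
  add 198.96.0.0/11 -> H0 at depth 11
  add 192.0.0.0/2 -> H1 at depth 2
  add 198.99.144.0/24 -> H3 at depth 24
  ? 198.99.144.42  path d0:-→d1:-→d2:H1→d3:-→d4:-→d5:-→d6:-→d7:-→d8:-→d9:-→d10:-→d11:H0→d12:H2→d13:-→d14:-→d15:-→d16:H1→d17:-→d18:-→d19:-→d20:H2→d21:-→d22:-→d23:-→d24:H3  best=H3
  add 0.0.0.0/0 -> H1 at depth 0
  ? 198.96.0.8  path d0:H1→d1:-→d2:H1→d3:-→d4:-→d5:-→d6:-→d7:-→d8:-→d9:-→d10:-→d11:H0→d12:H2→d13:-→d14:-  best=H2
  add 112.177.5.253/32 -> H3 at depth 32
  ? 112.177.5.6  path d0:H1→d1:-→d2:-→d3:-→d4:-→d5:-→d6:-→d7:-→d8:-→d9:-→d10:-→d11:-→d12:-→d13:-→d14:-→d15:-→d16:-→d17:-→d18:-→d19:-→d20:-→d21:-→d22:-→d23:-→d24:H0  best=H0
  ? 198.99.144.39  path d0:H1→d1:-→d2:H1→d3:-→d4:-→d5:-→d6:-→d7:-→d8:-→d9:-→d10:-→d11:H0→d12:H2→d13:-→d14:-→d15:-→d16:H1→d17:-→d18:-→d19:-→d20:H2→d21:-→d22:-→d23:-→d24:H3  best=H3
  - 198.99.144.0/20 clear@20
  add 0.0.0.0/0 -> H0 at depth 0
  ? 198.98.18.193  path d0:H0→d1:-→d2:H1→d3:-→d4:-→d5:-→d6:-→d7:-→d8:-→d9:-→d10:-→d11:H0→d12:H2→d13:-→d14:-→d15:-  best=H2
  ? 198.96.0.129  path d0:H0→d1:-→d2:H1→d3:-→d4:-→d5:-→d6:-→d7:-→d8:-→d9:-→d10:-→d11:H0→d12:H2→d13:-→d14:-  best=H2

== LOOKUPS ==
["no-route","H2","no-route","H2","H3","H2","H0","H3","H2","H2"]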